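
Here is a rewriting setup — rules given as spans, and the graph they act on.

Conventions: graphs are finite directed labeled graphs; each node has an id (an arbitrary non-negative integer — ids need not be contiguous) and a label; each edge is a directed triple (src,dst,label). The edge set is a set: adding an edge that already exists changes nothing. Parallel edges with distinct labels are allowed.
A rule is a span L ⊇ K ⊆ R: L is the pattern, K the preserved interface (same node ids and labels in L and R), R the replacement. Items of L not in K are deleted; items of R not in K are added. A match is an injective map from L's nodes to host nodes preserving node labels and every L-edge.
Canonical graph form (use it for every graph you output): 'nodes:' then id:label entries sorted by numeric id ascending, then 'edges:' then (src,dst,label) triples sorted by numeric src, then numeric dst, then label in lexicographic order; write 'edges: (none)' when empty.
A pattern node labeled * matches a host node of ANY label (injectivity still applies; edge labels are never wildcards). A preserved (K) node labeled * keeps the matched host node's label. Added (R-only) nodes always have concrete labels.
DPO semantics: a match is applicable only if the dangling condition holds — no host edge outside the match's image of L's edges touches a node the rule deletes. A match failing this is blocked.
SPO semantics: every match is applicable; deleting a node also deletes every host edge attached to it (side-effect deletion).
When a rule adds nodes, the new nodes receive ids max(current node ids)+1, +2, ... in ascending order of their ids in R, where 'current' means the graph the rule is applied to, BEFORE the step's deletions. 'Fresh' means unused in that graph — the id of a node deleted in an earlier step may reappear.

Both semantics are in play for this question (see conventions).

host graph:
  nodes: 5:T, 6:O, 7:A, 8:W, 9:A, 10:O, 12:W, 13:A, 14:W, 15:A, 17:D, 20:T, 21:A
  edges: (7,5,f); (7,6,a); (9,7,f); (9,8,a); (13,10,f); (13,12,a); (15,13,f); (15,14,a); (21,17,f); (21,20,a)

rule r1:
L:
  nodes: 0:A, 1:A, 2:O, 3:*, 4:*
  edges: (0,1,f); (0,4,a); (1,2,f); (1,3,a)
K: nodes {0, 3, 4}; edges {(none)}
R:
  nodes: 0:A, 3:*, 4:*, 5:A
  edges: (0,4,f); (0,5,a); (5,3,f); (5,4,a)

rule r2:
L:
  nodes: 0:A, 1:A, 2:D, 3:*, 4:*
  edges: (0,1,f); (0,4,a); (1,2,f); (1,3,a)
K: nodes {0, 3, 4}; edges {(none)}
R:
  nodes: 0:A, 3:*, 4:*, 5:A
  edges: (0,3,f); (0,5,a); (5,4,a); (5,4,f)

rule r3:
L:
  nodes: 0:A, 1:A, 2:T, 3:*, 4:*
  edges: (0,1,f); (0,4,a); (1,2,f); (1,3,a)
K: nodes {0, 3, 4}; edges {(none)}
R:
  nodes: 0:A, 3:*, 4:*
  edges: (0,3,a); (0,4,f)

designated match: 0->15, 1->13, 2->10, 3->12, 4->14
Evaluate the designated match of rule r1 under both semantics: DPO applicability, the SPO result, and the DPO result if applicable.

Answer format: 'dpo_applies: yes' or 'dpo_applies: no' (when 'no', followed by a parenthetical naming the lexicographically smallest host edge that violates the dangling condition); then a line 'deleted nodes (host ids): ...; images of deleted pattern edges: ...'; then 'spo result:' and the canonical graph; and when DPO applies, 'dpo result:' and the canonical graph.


dpo_applies: yes
deleted nodes (host ids): 10, 13; images of deleted pattern edges: (13,10,f); (13,12,a); (15,13,f); (15,14,a)
spo result:
nodes: 5:T, 6:O, 7:A, 8:W, 9:A, 12:W, 14:W, 15:A, 17:D, 20:T, 21:A, 22:A
edges: (7,5,f); (7,6,a); (9,7,f); (9,8,a); (15,14,f); (15,22,a); (21,17,f); (21,20,a); (22,12,f); (22,14,a)
dpo result:
nodes: 5:T, 6:O, 7:A, 8:W, 9:A, 12:W, 14:W, 15:A, 17:D, 20:T, 21:A, 22:A
edges: (7,5,f); (7,6,a); (9,7,f); (9,8,a); (15,14,f); (15,22,a); (21,17,f); (21,20,a); (22,12,f); (22,14,a)


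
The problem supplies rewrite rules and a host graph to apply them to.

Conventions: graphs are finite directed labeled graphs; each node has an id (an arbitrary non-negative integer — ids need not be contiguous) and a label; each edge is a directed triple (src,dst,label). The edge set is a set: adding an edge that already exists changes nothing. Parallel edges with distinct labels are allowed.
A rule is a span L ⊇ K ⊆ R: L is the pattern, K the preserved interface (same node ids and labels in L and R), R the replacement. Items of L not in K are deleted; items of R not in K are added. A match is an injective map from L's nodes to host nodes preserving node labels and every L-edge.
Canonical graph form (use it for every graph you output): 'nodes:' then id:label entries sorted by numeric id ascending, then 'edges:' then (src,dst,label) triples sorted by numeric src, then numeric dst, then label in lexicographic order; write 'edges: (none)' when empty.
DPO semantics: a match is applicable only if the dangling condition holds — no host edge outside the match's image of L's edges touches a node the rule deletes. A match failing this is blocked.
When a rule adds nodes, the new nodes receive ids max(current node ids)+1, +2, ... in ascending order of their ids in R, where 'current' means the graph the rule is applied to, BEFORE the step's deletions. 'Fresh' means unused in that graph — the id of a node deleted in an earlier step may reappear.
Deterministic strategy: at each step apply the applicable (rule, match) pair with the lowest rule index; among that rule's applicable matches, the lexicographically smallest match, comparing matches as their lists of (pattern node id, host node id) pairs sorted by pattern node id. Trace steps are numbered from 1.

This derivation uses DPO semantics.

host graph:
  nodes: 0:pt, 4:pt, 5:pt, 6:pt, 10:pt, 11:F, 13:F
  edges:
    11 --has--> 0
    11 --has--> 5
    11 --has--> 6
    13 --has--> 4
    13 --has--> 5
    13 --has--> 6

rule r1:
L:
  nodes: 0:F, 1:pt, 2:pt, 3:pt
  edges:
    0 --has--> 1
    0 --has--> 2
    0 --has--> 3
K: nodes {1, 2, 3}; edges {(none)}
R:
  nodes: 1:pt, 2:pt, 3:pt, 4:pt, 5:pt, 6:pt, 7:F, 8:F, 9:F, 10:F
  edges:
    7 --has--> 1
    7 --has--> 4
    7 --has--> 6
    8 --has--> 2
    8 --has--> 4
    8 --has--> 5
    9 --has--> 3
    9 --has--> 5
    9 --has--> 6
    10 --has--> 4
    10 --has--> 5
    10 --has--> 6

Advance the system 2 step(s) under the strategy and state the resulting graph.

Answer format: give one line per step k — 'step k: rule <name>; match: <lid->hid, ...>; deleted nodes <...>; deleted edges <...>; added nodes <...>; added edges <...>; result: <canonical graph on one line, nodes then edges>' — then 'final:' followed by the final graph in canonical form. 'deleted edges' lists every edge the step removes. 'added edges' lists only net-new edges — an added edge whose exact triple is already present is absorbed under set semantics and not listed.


step 1: rule r1; match: 0->11, 1->0, 2->5, 3->6; deleted nodes 11; deleted edges (11,0,has); (11,5,has); (11,6,has); added nodes 14, 15, 16, 17, 18, 19, 20; added edges (17,0,has); (17,14,has); (17,16,has); (18,5,has); (18,14,has); (18,15,has); (19,6,has); (19,15,has); (19,16,has); (20,14,has); (20,15,has); (20,16,has); result: nodes: 0:pt, 4:pt, 5:pt, 6:pt, 10:pt, 13:F, 14:pt, 15:pt, 16:pt, 17:F, 18:F, 19:F, 20:F edges: (13,4,has); (13,5,has); (13,6,has); (17,0,has); (17,14,has); (17,16,has); (18,5,has); (18,14,has); (18,15,has); (19,6,has); (19,15,has); (19,16,has); (20,14,has); (20,15,has); (20,16,has)
step 2: rule r1; match: 0->13, 1->4, 2->5, 3->6; deleted nodes 13; deleted edges (13,4,has); (13,5,has); (13,6,has); added nodes 21, 22, 23, 24, 25, 26, 27; added edges (24,4,has); (24,21,has); (24,23,has); (25,5,has); (25,21,has); (25,22,has); (26,6,has); (26,22,has); (26,23,has); (27,21,has); (27,22,has); (27,23,has); result: nodes: 0:pt, 4:pt, 5:pt, 6:pt, 10:pt, 14:pt, 15:pt, 16:pt, 17:F, 18:F, 19:F, 20:F, 21:pt, 22:pt, 23:pt, 24:F, 25:F, 26:F, 27:F edges: (17,0,has); (17,14,has); (17,16,has); (18,5,has); (18,14,has); (18,15,has); (19,6,has); (19,15,has); (19,16,has); (20,14,has); (20,15,has); (20,16,has); (24,4,has); (24,21,has); (24,23,has); (25,5,has); (25,21,has); (25,22,has); (26,6,has); (26,22,has); (26,23,has); (27,21,has); (27,22,has); (27,23,has)
final:
nodes: 0:pt, 4:pt, 5:pt, 6:pt, 10:pt, 14:pt, 15:pt, 16:pt, 17:F, 18:F, 19:F, 20:F, 21:pt, 22:pt, 23:pt, 24:F, 25:F, 26:F, 27:F
edges: (17,0,has); (17,14,has); (17,16,has); (18,5,has); (18,14,has); (18,15,has); (19,6,has); (19,15,has); (19,16,has); (20,14,has); (20,15,has); (20,16,has); (24,4,has); (24,21,has); (24,23,has); (25,5,has); (25,21,has); (25,22,has); (26,6,has); (26,22,has); (26,23,has); (27,21,has); (27,22,has); (27,23,has)


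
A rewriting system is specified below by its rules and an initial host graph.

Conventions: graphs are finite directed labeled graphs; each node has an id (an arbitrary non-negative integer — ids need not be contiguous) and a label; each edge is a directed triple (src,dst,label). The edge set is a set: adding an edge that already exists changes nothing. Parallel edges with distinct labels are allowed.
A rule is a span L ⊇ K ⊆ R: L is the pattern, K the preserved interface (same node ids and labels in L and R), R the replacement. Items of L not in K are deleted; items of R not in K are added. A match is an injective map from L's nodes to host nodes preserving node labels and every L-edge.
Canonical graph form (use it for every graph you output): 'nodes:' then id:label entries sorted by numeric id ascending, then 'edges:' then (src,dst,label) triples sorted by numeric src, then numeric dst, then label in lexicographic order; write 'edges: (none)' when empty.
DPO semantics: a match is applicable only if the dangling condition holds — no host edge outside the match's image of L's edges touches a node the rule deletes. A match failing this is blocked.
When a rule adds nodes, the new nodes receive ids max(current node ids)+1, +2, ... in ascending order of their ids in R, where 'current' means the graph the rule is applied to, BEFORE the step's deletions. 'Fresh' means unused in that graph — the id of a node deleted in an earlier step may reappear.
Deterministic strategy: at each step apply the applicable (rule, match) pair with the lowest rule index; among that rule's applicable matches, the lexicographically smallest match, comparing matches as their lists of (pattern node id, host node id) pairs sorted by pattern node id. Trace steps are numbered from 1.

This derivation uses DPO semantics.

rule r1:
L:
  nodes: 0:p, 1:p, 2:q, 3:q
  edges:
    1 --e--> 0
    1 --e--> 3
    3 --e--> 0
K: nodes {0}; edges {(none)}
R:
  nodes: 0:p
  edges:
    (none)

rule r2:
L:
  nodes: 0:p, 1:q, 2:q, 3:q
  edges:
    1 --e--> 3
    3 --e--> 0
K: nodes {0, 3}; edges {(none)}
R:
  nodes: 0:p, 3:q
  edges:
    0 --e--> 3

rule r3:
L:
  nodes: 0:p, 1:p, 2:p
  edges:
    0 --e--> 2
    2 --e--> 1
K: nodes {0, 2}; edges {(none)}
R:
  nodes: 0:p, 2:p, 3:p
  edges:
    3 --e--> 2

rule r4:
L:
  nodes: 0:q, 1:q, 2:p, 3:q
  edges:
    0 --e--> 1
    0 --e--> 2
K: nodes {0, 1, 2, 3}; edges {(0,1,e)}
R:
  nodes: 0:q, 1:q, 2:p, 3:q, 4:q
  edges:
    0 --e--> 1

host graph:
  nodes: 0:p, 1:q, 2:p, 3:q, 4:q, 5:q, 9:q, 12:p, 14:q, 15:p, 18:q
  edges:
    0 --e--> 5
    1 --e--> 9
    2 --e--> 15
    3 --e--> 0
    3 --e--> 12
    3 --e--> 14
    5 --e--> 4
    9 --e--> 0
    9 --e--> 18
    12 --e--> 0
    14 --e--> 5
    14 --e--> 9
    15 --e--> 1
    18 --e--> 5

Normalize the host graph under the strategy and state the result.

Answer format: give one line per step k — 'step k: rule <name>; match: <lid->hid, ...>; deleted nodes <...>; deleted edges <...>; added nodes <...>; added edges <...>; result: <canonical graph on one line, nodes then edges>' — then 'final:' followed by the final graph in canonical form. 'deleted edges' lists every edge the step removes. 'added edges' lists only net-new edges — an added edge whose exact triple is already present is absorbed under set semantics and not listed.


step 1: rule r4; match: 0->3, 1->14, 2->0, 3->1; deleted nodes (none); deleted edges (3,0,e); added nodes 19; added edges (none); result: nodes: 0:p, 1:q, 2:p, 3:q, 4:q, 5:q, 9:q, 12:p, 14:q, 15:p, 18:q, 19:q edges: (0,5,e); (1,9,e); (2,15,e); (3,12,e); (3,14,e); (5,4,e); (9,0,e); (9,18,e); (12,0,e); (14,5,e); (14,9,e); (15,1,e); (18,5,e)
step 2: rule r4; match: 0->3, 1->14, 2->12, 3->1; deleted nodes (none); deleted edges (3,12,e); added nodes 20; added edges (none); result: nodes: 0:p, 1:q, 2:p, 3:q, 4:q, 5:q, 9:q, 12:p, 14:q, 15:p, 18:q, 19:q, 20:q edges: (0,5,e); (1,9,e); (2,15,e); (3,14,e); (5,4,e); (9,0,e); (9,18,e); (12,0,e); (14,5,e); (14,9,e); (15,1,e); (18,5,e)
step 3: rule r4; match: 0->9, 1->18, 2->0, 3->1; deleted nodes (none); deleted edges (9,0,e); added nodes 21; added edges (none); result: nodes: 0:p, 1:q, 2:p, 3:q, 4:q, 5:q, 9:q, 12:p, 14:q, 15:p, 18:q, 19:q, 20:q, 21:q edges: (0,5,e); (1,9,e); (2,15,e); (3,14,e); (5,4,e); (9,18,e); (12,0,e); (14,5,e); (14,9,e); (15,1,e); (18,5,e)
final:
nodes: 0:p, 1:q, 2:p, 3:q, 4:q, 5:q, 9:q, 12:p, 14:q, 15:p, 18:q, 19:q, 20:q, 21:q
edges: (0,5,e); (1,9,e); (2,15,e); (3,14,e); (5,4,e); (9,18,e); (12,0,e); (14,5,e); (14,9,e); (15,1,e); (18,5,e)


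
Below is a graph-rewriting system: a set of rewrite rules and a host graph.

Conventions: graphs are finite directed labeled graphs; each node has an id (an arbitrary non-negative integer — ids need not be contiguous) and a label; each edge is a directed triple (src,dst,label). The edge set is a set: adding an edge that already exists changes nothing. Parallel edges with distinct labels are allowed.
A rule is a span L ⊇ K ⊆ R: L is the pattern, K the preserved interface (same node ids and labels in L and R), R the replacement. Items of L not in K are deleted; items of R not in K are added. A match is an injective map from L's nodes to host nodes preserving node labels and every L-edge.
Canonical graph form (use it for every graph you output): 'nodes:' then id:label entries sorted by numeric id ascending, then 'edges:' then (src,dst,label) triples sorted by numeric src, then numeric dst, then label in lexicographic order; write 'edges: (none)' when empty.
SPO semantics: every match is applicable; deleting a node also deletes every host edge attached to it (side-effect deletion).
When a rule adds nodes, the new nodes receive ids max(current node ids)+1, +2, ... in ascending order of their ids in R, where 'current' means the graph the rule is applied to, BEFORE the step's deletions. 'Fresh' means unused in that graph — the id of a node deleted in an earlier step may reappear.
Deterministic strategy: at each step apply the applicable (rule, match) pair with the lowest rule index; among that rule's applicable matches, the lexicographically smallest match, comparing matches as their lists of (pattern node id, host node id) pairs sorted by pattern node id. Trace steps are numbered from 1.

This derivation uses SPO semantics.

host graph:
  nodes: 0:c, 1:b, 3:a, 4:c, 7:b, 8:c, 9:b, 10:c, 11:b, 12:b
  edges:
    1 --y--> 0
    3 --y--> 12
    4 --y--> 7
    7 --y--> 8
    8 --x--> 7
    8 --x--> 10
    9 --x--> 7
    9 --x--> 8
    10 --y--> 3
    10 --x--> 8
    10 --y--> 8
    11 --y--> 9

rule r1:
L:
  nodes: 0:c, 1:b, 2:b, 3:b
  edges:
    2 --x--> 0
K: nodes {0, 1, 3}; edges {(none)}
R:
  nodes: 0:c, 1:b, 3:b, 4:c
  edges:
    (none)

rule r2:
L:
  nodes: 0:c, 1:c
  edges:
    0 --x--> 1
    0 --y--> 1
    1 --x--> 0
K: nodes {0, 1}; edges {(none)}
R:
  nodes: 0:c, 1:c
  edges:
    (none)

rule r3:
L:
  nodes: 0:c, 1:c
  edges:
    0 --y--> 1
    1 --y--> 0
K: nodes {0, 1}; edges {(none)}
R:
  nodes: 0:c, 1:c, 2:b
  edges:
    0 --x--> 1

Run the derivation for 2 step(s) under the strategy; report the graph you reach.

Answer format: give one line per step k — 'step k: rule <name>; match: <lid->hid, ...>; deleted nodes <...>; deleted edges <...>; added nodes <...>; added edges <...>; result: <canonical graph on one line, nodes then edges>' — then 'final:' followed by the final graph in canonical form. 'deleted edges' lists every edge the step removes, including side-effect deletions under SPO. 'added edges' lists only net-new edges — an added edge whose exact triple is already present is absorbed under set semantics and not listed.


step 1: rule r1; match: 0->8, 1->1, 2->9, 3->7; deleted nodes 9; deleted edges (9,7,x); (9,8,x); (11,9,y); added nodes 13; added edges (none); result: nodes: 0:c, 1:b, 3:a, 4:c, 7:b, 8:c, 10:c, 11:b, 12:b, 13:c edges: (1,0,y); (3,12,y); (4,7,y); (7,8,y); (8,7,x); (8,10,x); (10,3,y); (10,8,x); (10,8,y)
step 2: rule r2; match: 0->10, 1->8; deleted nodes (none); deleted edges (8,10,x); (10,8,x); (10,8,y); added nodes (none); added edges (none); result: nodes: 0:c, 1:b, 3:a, 4:c, 7:b, 8:c, 10:c, 11:b, 12:b, 13:c edges: (1,0,y); (3,12,y); (4,7,y); (7,8,y); (8,7,x); (10,3,y)
final:
nodes: 0:c, 1:b, 3:a, 4:c, 7:b, 8:c, 10:c, 11:b, 12:b, 13:c
edges: (1,0,y); (3,12,y); (4,7,y); (7,8,y); (8,7,x); (10,3,y)


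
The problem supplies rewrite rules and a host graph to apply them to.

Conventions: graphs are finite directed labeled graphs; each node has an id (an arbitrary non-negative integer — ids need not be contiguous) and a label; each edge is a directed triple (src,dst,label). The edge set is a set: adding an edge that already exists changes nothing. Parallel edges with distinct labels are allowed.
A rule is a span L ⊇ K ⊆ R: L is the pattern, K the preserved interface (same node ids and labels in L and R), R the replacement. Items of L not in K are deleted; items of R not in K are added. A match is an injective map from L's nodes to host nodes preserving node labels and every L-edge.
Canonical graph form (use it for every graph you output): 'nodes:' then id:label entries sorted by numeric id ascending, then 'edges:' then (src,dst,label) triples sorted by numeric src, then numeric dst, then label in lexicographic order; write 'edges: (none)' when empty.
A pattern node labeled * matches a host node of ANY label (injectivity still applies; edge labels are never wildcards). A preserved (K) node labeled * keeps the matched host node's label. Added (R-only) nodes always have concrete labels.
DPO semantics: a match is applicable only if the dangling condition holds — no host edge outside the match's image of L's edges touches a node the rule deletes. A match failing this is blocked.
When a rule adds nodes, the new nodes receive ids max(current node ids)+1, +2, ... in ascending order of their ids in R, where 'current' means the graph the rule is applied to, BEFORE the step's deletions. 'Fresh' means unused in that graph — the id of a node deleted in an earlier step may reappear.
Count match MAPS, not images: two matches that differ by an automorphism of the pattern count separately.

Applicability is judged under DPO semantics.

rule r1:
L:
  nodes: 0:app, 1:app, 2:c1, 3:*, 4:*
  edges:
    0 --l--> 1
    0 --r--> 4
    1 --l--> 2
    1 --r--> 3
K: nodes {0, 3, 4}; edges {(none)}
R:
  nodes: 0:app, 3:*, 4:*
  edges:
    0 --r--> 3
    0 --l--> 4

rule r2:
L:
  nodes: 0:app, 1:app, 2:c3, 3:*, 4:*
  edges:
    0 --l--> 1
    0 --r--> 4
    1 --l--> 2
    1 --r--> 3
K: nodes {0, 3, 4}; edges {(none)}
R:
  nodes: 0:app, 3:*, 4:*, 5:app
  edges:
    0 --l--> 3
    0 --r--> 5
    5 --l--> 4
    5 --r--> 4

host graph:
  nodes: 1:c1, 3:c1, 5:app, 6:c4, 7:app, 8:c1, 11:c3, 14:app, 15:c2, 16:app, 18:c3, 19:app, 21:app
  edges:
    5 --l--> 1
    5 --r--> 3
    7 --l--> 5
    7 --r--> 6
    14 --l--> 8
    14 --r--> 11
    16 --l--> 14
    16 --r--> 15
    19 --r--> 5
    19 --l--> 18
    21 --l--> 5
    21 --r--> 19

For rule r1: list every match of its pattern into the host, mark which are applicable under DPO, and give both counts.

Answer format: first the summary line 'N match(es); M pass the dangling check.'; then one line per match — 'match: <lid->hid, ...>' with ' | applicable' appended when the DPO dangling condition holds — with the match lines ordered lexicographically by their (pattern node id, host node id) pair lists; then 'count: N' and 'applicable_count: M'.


3 match(es); 1 pass the dangling check.
match: 0->7, 1->5, 2->1, 3->3, 4->6
match: 0->16, 1->14, 2->8, 3->11, 4->15 | applicable
match: 0->21, 1->5, 2->1, 3->3, 4->19
count: 3
applicable_count: 1


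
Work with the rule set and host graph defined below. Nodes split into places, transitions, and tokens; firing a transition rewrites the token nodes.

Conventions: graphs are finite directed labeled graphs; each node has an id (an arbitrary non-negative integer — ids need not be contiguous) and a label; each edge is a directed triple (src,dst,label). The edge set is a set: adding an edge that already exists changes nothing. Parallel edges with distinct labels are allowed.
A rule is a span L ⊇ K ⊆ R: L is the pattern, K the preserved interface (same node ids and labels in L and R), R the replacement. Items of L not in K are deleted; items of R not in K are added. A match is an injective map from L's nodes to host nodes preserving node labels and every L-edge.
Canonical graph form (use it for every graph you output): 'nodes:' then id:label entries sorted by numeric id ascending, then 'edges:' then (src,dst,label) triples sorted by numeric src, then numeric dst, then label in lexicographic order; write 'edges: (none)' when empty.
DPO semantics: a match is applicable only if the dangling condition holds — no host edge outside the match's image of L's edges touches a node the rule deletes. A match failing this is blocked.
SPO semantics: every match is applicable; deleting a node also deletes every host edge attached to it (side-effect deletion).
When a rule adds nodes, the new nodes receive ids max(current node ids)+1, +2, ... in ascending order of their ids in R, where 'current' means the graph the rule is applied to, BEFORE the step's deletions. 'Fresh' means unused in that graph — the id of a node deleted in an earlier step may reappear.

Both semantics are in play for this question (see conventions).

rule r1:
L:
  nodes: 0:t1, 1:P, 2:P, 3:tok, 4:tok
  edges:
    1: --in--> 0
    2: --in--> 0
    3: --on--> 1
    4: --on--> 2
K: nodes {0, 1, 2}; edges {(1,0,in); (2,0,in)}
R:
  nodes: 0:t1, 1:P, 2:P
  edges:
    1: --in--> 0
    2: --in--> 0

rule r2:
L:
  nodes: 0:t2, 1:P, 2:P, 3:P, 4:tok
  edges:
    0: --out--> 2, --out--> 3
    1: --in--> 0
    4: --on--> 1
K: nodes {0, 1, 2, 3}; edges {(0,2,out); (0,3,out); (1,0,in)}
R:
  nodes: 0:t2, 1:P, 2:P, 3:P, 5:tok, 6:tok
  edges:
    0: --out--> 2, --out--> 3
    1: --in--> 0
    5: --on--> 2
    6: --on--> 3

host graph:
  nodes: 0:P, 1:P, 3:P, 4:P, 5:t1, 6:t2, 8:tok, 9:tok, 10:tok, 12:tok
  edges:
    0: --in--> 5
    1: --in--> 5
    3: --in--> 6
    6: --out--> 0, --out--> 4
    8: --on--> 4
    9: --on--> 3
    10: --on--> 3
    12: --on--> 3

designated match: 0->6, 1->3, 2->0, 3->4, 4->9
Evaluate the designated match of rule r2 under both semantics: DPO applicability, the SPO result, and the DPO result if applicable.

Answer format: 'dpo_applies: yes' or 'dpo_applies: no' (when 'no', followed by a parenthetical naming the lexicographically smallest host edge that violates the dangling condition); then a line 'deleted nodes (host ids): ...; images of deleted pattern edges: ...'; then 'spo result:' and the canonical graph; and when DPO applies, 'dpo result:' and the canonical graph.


dpo_applies: yes
deleted nodes (host ids): 9; images of deleted pattern edges: (9,3,on)
spo result:
nodes: 0:P, 1:P, 3:P, 4:P, 5:t1, 6:t2, 8:tok, 10:tok, 12:tok, 13:tok, 14:tok
edges: (0,5,in); (1,5,in); (3,6,in); (6,0,out); (6,4,out); (8,4,on); (10,3,on); (12,3,on); (13,0,on); (14,4,on)
dpo result:
nodes: 0:P, 1:P, 3:P, 4:P, 5:t1, 6:t2, 8:tok, 10:tok, 12:tok, 13:tok, 14:tok
edges: (0,5,in); (1,5,in); (3,6,in); (6,0,out); (6,4,out); (8,4,on); (10,3,on); (12,3,on); (13,0,on); (14,4,on)


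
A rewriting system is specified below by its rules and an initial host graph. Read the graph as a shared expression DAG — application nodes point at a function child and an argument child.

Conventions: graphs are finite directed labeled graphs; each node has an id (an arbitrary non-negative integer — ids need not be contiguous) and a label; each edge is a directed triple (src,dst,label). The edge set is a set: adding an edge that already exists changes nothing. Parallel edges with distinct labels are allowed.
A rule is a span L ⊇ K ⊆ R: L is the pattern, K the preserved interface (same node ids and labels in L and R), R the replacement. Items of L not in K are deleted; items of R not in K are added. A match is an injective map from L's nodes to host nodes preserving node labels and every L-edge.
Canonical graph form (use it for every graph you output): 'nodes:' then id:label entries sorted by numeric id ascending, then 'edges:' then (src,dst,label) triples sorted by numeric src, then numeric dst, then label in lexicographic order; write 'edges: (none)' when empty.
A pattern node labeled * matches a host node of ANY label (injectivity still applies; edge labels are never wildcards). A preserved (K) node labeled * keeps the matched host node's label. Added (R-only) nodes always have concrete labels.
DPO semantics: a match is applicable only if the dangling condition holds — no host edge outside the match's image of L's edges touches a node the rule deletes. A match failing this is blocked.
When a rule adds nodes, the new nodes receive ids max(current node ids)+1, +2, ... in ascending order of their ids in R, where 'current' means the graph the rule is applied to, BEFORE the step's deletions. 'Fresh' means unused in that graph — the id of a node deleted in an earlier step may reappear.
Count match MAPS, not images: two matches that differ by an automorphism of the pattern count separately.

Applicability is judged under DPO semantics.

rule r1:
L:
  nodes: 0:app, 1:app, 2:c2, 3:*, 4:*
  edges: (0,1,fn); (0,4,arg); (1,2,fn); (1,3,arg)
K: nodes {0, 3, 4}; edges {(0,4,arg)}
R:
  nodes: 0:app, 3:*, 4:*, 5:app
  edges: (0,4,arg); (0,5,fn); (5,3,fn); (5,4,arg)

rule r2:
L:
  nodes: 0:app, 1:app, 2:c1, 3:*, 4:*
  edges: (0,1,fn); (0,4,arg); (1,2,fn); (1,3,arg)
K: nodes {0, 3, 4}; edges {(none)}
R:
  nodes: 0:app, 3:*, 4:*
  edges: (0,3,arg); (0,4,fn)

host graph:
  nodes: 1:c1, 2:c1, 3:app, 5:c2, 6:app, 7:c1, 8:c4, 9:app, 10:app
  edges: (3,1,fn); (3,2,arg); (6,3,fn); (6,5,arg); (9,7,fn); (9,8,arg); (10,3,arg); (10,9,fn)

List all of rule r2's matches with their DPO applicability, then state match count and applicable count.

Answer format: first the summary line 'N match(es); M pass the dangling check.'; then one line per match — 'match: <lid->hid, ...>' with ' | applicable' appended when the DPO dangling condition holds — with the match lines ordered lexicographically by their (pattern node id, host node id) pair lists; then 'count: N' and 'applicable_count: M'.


2 match(es); 1 pass the dangling check.
match: 0->6, 1->3, 2->1, 3->2, 4->5
match: 0->10, 1->9, 2->7, 3->8, 4->3 | applicable
count: 2
applicable_count: 1


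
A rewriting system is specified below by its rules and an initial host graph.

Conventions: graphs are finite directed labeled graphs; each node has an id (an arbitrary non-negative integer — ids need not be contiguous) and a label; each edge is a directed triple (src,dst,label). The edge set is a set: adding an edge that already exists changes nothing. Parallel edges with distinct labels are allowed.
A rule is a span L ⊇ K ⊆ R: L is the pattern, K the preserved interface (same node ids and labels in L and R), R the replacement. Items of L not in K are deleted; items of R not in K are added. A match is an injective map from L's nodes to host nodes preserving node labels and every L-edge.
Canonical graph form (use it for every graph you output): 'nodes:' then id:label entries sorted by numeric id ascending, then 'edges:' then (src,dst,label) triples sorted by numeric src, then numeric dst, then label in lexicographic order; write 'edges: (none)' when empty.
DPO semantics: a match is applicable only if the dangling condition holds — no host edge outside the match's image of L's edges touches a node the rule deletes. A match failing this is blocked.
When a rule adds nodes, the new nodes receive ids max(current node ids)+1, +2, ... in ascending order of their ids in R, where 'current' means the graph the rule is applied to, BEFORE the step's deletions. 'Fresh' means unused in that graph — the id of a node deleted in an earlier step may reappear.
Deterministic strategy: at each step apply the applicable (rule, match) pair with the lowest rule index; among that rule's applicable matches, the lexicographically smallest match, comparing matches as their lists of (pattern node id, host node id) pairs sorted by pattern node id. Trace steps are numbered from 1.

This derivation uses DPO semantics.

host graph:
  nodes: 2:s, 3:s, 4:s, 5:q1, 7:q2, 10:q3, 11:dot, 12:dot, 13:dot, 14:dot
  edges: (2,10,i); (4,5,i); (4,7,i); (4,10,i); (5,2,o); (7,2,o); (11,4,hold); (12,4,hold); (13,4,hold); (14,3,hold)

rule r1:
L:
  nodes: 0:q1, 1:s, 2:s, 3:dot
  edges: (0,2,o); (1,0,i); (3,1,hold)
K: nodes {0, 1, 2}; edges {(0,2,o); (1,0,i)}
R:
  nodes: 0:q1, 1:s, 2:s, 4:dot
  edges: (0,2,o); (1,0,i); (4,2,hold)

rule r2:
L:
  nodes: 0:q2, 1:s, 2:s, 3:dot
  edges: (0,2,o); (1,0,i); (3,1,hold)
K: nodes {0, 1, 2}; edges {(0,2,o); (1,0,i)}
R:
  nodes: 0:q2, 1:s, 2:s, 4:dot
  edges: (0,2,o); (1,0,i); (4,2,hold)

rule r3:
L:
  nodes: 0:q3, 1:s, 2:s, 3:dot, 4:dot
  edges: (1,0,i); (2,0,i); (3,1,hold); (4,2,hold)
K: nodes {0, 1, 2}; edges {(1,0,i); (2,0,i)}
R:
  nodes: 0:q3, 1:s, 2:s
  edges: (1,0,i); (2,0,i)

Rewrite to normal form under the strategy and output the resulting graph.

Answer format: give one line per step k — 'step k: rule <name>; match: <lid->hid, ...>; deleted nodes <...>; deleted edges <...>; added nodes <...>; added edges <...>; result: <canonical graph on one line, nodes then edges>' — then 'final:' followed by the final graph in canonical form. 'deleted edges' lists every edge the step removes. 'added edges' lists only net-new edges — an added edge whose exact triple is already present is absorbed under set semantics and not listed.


step 1: rule r1; match: 0->5, 1->4, 2->2, 3->11; deleted nodes 11; deleted edges (11,4,hold); added nodes 15; added edges (15,2,hold); result: nodes: 2:s, 3:s, 4:s, 5:q1, 7:q2, 10:q3, 12:dot, 13:dot, 14:dot, 15:dot edges: (2,10,i); (4,5,i); (4,7,i); (4,10,i); (5,2,o); (7,2,o); (12,4,hold); (13,4,hold); (14,3,hold); (15,2,hold)
step 2: rule r1; match: 0->5, 1->4, 2->2, 3->12; deleted nodes 12; deleted edges (12,4,hold); added nodes 16; added edges (16,2,hold); result: nodes: 2:s, 3:s, 4:s, 5:q1, 7:q2, 10:q3, 13:dot, 14:dot, 15:dot, 16:dot edges: (2,10,i); (4,5,i); (4,7,i); (4,10,i); (5,2,o); (7,2,o); (13,4,hold); (14,3,hold); (15,2,hold); (16,2,hold)
step 3: rule r1; match: 0->5, 1->4, 2->2, 3->13; deleted nodes 13; deleted edges (13,4,hold); added nodes 17; added edges (17,2,hold); result: nodes: 2:s, 3:s, 4:s, 5:q1, 7:q2, 10:q3, 14:dot, 15:dot, 16:dot, 17:dot edges: (2,10,i); (4,5,i); (4,7,i); (4,10,i); (5,2,o); (7,2,o); (14,3,hold); (15,2,hold); (16,2,hold); (17,2,hold)
final:
nodes: 2:s, 3:s, 4:s, 5:q1, 7:q2, 10:q3, 14:dot, 15:dot, 16:dot, 17:dot
edges: (2,10,i); (4,5,i); (4,7,i); (4,10,i); (5,2,o); (7,2,o); (14,3,hold); (15,2,hold); (16,2,hold); (17,2,hold)


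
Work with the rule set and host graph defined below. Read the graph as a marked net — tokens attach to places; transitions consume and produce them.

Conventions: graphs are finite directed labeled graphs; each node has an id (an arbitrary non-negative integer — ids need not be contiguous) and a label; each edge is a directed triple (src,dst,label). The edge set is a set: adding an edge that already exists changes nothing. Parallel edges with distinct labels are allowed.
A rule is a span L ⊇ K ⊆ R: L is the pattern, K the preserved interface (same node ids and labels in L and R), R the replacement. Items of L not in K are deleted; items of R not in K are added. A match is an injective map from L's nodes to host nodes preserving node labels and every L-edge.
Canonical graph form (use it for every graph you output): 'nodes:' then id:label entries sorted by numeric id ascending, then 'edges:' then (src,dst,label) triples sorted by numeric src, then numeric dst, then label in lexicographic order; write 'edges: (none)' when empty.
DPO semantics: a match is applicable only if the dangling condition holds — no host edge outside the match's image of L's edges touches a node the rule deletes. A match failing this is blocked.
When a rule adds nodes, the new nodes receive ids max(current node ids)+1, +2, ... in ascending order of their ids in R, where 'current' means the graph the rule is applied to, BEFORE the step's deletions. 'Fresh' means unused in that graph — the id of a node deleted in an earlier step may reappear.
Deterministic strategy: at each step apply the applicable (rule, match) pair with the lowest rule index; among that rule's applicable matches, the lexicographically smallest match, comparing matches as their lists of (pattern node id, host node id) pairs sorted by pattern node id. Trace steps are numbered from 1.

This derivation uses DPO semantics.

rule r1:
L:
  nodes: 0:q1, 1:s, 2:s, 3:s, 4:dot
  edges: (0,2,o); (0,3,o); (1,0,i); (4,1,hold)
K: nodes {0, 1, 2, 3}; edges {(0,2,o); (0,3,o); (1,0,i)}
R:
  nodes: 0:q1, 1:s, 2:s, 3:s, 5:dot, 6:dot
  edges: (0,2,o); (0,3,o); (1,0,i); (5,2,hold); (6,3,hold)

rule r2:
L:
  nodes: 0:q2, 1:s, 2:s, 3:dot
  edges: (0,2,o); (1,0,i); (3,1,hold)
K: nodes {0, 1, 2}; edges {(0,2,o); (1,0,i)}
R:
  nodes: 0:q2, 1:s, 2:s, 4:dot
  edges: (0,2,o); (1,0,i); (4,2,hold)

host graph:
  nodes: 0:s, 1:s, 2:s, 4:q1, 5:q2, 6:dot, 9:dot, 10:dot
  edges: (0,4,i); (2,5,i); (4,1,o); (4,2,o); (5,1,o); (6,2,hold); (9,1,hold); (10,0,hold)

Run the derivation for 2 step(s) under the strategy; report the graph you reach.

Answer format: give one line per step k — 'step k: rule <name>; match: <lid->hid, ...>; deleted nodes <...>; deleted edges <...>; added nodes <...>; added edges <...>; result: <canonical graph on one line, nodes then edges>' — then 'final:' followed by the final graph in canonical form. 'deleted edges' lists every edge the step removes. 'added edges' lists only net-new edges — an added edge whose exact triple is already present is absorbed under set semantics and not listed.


step 1: rule r1; match: 0->4, 1->0, 2->1, 3->2, 4->10; deleted nodes 10; deleted edges (10,0,hold); added nodes 11, 12; added edges (11,1,hold); (12,2,hold); result: nodes: 0:s, 1:s, 2:s, 4:q1, 5:q2, 6:dot, 9:dot, 11:dot, 12:dot edges: (0,4,i); (2,5,i); (4,1,o); (4,2,o); (5,1,o); (6,2,hold); (9,1,hold); (11,1,hold); (12,2,hold)
step 2: rule r2; match: 0->5, 1->2, 2->1, 3->6; deleted nodes 6; deleted edges (6,2,hold); added nodes 13; added edges (13,1,hold); result: nodes: 0:s, 1:s, 2:s, 4:q1, 5:q2, 9:dot, 11:dot, 12:dot, 13:dot edges: (0,4,i); (2,5,i); (4,1,o); (4,2,o); (5,1,o); (9,1,hold); (11,1,hold); (12,2,hold); (13,1,hold)
final:
nodes: 0:s, 1:s, 2:s, 4:q1, 5:q2, 9:dot, 11:dot, 12:dot, 13:dot
edges: (0,4,i); (2,5,i); (4,1,o); (4,2,o); (5,1,o); (9,1,hold); (11,1,hold); (12,2,hold); (13,1,hold)


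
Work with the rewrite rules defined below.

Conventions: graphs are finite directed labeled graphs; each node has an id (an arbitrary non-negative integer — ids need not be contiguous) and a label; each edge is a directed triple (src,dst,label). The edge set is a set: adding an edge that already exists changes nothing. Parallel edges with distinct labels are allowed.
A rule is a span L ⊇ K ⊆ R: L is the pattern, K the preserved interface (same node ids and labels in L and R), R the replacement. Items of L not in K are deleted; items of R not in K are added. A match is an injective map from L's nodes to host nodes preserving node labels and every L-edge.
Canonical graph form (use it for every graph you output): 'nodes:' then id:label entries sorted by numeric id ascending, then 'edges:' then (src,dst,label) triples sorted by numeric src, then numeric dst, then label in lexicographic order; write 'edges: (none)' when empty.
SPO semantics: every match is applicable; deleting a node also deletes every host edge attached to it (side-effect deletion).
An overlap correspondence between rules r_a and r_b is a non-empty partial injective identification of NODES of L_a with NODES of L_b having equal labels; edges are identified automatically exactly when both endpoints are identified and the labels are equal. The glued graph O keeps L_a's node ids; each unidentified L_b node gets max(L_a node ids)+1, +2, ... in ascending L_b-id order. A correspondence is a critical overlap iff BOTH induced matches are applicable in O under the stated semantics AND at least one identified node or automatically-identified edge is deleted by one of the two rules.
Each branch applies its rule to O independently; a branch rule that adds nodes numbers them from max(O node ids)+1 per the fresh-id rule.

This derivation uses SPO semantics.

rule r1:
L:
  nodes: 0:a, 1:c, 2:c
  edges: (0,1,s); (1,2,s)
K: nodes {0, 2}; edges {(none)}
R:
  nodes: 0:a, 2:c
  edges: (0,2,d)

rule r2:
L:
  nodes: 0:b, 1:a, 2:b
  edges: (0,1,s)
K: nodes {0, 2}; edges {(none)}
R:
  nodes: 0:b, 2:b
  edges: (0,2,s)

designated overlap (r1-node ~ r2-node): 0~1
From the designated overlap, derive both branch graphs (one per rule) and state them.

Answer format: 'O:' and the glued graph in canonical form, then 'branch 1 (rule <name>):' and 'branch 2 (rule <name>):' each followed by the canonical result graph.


O:
nodes: 0:a, 1:c, 2:c, 3:b, 4:b
edges: (0,1,s); (1,2,s); (3,0,s)
branch 1 (rule r1):
nodes: 0:a, 2:c, 3:b, 4:b
edges: (0,2,d); (3,0,s)
branch 2 (rule r2):
nodes: 1:c, 2:c, 3:b, 4:b
edges: (1,2,s); (3,4,s)


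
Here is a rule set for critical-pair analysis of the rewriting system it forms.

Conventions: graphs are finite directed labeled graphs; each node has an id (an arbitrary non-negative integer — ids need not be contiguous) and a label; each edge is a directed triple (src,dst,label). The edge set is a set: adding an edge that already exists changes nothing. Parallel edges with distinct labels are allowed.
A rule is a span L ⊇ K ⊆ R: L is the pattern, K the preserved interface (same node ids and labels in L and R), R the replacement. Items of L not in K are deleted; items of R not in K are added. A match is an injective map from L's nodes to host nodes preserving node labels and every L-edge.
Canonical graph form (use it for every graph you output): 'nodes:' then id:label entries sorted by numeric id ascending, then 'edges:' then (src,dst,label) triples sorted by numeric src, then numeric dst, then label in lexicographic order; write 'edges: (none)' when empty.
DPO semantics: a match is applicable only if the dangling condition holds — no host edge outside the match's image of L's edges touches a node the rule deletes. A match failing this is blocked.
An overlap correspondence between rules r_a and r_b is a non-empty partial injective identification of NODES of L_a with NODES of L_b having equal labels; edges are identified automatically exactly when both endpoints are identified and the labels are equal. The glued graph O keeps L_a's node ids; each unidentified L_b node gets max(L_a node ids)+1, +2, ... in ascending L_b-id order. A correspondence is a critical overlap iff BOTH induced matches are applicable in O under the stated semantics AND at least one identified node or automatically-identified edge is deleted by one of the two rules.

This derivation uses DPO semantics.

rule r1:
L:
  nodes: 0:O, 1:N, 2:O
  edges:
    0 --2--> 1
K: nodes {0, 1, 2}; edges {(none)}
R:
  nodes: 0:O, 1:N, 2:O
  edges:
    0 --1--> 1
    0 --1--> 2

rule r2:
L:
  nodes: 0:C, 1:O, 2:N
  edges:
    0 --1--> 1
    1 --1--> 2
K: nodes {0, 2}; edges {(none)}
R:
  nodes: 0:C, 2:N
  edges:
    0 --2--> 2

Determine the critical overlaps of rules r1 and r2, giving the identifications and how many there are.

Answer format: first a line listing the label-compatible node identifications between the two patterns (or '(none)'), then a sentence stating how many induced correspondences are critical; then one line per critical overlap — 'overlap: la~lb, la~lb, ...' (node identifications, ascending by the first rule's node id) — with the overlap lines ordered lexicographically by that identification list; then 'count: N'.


label-compatible node identifications between L(r1) and L(r2): 0~1, 1~2, 2~1
2 of the induced correspondences are critical overlaps of r1 and r2.
overlap: 1~2, 2~1
overlap: 2~1
count: 2


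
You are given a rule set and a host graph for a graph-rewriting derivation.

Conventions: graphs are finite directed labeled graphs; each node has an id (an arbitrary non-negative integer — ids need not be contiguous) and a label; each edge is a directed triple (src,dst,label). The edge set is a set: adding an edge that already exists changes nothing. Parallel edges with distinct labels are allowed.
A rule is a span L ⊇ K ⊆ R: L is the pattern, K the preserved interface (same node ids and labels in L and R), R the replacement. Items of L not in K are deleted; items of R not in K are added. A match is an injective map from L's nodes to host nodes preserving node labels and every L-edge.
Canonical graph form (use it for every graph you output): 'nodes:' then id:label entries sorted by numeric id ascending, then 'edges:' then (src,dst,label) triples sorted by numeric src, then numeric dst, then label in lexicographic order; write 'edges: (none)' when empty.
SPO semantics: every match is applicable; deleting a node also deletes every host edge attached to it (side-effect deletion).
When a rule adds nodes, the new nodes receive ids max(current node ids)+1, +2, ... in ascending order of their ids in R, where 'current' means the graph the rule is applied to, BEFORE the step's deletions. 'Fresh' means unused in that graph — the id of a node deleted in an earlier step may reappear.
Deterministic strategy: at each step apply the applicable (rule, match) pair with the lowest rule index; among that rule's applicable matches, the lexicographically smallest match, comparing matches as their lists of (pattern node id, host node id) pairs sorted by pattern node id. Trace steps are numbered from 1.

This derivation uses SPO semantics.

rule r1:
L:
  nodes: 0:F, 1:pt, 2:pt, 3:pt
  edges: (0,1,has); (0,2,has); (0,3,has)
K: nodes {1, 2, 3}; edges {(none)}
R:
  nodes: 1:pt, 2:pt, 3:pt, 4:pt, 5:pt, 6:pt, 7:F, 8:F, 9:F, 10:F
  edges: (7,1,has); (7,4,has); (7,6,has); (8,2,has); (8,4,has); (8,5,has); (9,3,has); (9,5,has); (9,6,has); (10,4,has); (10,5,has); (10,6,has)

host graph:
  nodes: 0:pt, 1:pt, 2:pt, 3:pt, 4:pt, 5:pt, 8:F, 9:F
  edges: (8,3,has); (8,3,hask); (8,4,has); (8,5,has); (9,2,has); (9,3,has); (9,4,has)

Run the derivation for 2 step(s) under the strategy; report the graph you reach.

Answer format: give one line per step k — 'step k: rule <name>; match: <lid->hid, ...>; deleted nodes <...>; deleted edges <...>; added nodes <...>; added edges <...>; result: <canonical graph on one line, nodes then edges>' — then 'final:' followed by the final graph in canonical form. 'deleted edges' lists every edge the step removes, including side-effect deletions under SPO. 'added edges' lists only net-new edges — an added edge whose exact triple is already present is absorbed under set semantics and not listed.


step 1: rule r1; match: 0->8, 1->3, 2->4, 3->5; deleted nodes 8; deleted edges (8,3,has); (8,3,hask); (8,4,has); (8,5,has); added nodes 10, 11, 12, 13, 14, 15, 16; added edges (13,3,has); (13,10,has); (13,12,has); (14,4,has); (14,10,has); (14,11,has); (15,5,has); (15,11,has); (15,12,has); (16,10,has); (16,11,has); (16,12,has); result: nodes: 0:pt, 1:pt, 2:pt, 3:pt, 4:pt, 5:pt, 9:F, 10:pt, 11:pt, 12:pt, 13:F, 14:F, 15:F, 16:F edges: (9,2,has); (9,3,has); (9,4,has); (13,3,has); (13,10,has); (13,12,has); (14,4,has); (14,10,has); (14,11,has); (15,5,has); (15,11,has); (15,12,has); (16,10,has); (16,11,has); (16,12,has)
step 2: rule r1; match: 0->9, 1->2, 2->3, 3->4; deleted nodes 9; deleted edges (9,2,has); (9,3,has); (9,4,has); added nodes 17, 18, 19, 20, 21, 22, 23; added edges (20,2,has); (20,17,has); (20,19,has); (21,3,has); (21,17,has); (21,18,has); (22,4,has); (22,18,has); (22,19,has); (23,17,has); (23,18,has); (23,19,has); result: nodes: 0:pt, 1:pt, 2:pt, 3:pt, 4:pt, 5:pt, 10:pt, 11:pt, 12:pt, 13:F, 14:F, 15:F, 16:F, 17:pt, 18:pt, 19:pt, 20:F, 21:F, 22:F, 23:F edges: (13,3,has); (13,10,has); (13,12,has); (14,4,has); (14,10,has); (14,11,has); (15,5,has); (15,11,has); (15,12,has); (16,10,has); (16,11,has); (16,12,has); (20,2,has); (20,17,has); (20,19,has); (21,3,has); (21,17,has); (21,18,has); (22,4,has); (22,18,has); (22,19,has); (23,17,has); (23,18,has); (23,19,has)
final:
nodes: 0:pt, 1:pt, 2:pt, 3:pt, 4:pt, 5:pt, 10:pt, 11:pt, 12:pt, 13:F, 14:F, 15:F, 16:F, 17:pt, 18:pt, 19:pt, 20:F, 21:F, 22:F, 23:F
edges: (13,3,has); (13,10,has); (13,12,has); (14,4,has); (14,10,has); (14,11,has); (15,5,has); (15,11,has); (15,12,has); (16,10,has); (16,11,has); (16,12,has); (20,2,has); (20,17,has); (20,19,has); (21,3,has); (21,17,has); (21,18,has); (22,4,has); (22,18,has); (22,19,has); (23,17,has); (23,18,has); (23,19,has)
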